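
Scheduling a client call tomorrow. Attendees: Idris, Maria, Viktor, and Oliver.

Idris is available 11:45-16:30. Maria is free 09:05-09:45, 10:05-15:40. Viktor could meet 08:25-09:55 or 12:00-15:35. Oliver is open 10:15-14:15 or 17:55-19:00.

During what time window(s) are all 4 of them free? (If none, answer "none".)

12:00-14:15

Idris ∩ Maria: 11:45-15:40.
Idris ∩ Maria ∩ Viktor: 12:00-15:35.
Idris ∩ Maria ∩ Viktor ∩ Oliver: 12:00-14:15.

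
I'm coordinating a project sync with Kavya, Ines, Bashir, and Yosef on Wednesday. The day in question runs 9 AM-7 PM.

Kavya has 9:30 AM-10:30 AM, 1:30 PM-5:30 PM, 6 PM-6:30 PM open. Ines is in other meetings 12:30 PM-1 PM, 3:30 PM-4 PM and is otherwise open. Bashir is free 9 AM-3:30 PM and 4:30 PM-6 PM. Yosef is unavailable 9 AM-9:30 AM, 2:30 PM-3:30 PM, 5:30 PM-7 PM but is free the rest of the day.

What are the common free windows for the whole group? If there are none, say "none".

Kavya free: 09:30-10:30, 13:30-17:30, 18:00-18:30.
Ines free: 09:00-12:30, 13:00-15:30, 16:00-19:00 (invert busy blocks within the working day).
Bashir free: 09:00-15:30, 16:30-18:00.
Yosef free: 09:30-14:30, 15:30-17:30 (invert busy blocks within the working day).
Kavya ∩ Ines: 09:30-10:30, 13:30-15:30, 16:00-17:30, 18:00-18:30.
Kavya ∩ Ines ∩ Bashir: 09:30-10:30, 13:30-15:30, 16:30-17:30.
Kavya ∩ Ines ∩ Bashir ∩ Yosef: 09:30-10:30, 13:30-14:30, 16:30-17:30.

09:30-10:30, 13:30-14:30, 16:30-17:30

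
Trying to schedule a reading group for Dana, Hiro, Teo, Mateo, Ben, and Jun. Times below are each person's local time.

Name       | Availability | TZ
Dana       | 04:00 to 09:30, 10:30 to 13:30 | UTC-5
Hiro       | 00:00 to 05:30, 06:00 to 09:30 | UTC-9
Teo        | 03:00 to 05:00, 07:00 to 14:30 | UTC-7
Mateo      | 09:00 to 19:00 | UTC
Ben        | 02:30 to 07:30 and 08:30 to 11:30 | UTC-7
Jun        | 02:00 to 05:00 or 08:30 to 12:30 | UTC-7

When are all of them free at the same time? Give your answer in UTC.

Dana in UTC: 09:00-14:30, 15:30-18:30 (add 5h to convert from UTC-5).
Hiro in UTC: 09:00-14:30, 15:00-18:30 (add 9h to convert from UTC-9).
Teo in UTC: 10:00-12:00, 14:00-21:30 (add 7h to convert from UTC-7).
Mateo in UTC: 09:00-19:00.
Ben in UTC: 09:30-14:30, 15:30-18:30 (add 7h to convert from UTC-7).
Jun in UTC: 09:00-12:00, 15:30-19:30 (add 7h to convert from UTC-7).
Dana ∩ Hiro: 09:00-14:30, 15:30-18:30.
Dana ∩ Hiro ∩ Teo: 10:00-12:00, 14:00-14:30, 15:30-18:30.
Dana ∩ Hiro ∩ Teo ∩ Mateo: 10:00-12:00, 14:00-14:30, 15:30-18:30.
Dana ∩ Hiro ∩ Teo ∩ Mateo ∩ Ben: 10:00-12:00, 14:00-14:30, 15:30-18:30.
Dana ∩ Hiro ∩ Teo ∩ Mateo ∩ Ben ∩ Jun: 10:00-12:00, 15:30-18:30.

10:00-12:00, 15:30-18:30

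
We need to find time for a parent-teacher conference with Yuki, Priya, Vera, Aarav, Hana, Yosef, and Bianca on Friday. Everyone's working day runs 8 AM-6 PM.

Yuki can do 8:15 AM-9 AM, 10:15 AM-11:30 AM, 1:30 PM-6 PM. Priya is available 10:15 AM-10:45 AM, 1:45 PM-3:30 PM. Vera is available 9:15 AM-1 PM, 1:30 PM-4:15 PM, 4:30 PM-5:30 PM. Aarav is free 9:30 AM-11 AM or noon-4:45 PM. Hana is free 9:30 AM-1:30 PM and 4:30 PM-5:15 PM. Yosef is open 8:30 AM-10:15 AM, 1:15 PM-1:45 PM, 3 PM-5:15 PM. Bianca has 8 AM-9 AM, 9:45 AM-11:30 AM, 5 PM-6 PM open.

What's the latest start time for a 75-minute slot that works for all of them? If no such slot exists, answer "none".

Yuki ∩ Priya: 10:15-10:45, 13:45-15:30.
Yuki ∩ Priya ∩ Vera: 10:15-10:45, 13:45-15:30.
Yuki ∩ Priya ∩ Vera ∩ Aarav: 10:15-10:45, 13:45-15:30.
Yuki ∩ Priya ∩ Vera ∩ Aarav ∩ Hana: 10:15-10:45.
Yuki ∩ Priya ∩ Vera ∩ Aarav ∩ Hana ∩ Yosef: ∅.
Yuki ∩ Priya ∩ Vera ∩ Aarav ∩ Hana ∩ Yosef ∩ Bianca: ∅.
There is no time when everyone is free.
No common window is at least 75 minutes long.

none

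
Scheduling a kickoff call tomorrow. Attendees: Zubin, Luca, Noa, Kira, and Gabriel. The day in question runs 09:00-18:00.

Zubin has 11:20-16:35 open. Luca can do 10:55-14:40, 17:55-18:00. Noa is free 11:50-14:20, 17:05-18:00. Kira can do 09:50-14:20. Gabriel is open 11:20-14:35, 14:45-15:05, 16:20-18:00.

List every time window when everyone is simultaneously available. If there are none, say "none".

Zubin ∩ Luca: 11:20-14:40.
Zubin ∩ Luca ∩ Noa: 11:50-14:20.
Zubin ∩ Luca ∩ Noa ∩ Kira: 11:50-14:20.
Zubin ∩ Luca ∩ Noa ∩ Kira ∩ Gabriel: 11:50-14:20.

11:50-14:20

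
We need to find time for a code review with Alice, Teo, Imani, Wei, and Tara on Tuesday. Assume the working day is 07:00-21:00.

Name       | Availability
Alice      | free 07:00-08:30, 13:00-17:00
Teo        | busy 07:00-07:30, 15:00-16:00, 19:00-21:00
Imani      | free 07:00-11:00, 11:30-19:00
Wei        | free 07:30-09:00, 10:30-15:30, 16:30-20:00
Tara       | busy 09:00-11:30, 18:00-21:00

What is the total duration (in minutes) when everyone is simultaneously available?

210

Alice free: 07:00-08:30, 13:00-17:00.
Teo free: 07:30-15:00, 16:00-19:00 (invert busy blocks within the working day).
Imani free: 07:00-11:00, 11:30-19:00.
Wei free: 07:30-09:00, 10:30-15:30, 16:30-20:00.
Tara free: 07:00-09:00, 11:30-18:00 (invert busy blocks within the working day).
Alice ∩ Teo: 07:30-08:30, 13:00-15:00, 16:00-17:00.
Alice ∩ Teo ∩ Imani: 07:30-08:30, 13:00-15:00, 16:00-17:00.
Alice ∩ Teo ∩ Imani ∩ Wei: 07:30-08:30, 13:00-15:00, 16:30-17:00.
Alice ∩ Teo ∩ Imani ∩ Wei ∩ Tara: 07:30-08:30, 13:00-15:00, 16:30-17:00.
So the common availability across everyone is 07:30-08:30, 13:00-15:00, 16:30-17:00.
Summing the common windows: 60 + 120 + 30 = 210 minutes.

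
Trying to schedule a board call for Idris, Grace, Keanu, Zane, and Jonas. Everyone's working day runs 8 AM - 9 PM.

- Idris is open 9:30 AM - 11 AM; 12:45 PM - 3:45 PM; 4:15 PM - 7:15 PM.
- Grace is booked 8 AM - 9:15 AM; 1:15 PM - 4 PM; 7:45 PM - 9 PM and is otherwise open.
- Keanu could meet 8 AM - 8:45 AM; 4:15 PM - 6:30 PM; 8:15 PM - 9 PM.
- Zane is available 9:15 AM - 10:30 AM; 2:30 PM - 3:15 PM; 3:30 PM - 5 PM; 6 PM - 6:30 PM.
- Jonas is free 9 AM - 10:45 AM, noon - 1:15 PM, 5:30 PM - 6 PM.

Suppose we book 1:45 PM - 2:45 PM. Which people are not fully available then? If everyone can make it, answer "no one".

Idris free: 09:30-11:00, 12:45-15:45, 16:15-19:15.
Grace free: 09:15-13:15, 16:00-19:45 (invert busy blocks within the working day).
Keanu free: 08:00-08:45, 16:15-18:30, 20:15-21:00.
Zane free: 09:15-10:30, 14:30-15:15, 15:30-17:00, 18:00-18:30.
Jonas free: 09:00-10:45, 12:00-13:15, 17:30-18:00.
Idris: free for 13:45-14:45. Grace: not fully free for 13:45-14:45. Keanu: not fully free for 13:45-14:45. Zane: not fully free for 13:45-14:45. Jonas: not fully free for 13:45-14:45.

Grace, Jonas, Keanu, Zane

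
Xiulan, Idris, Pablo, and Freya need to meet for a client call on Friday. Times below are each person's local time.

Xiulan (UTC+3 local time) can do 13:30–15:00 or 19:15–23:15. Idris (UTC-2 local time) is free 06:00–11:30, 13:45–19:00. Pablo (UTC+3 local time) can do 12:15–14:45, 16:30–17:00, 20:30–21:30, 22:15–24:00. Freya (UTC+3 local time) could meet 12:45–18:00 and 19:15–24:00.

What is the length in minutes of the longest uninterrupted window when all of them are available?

75

Xiulan in UTC: 10:30-12:00, 16:15-20:15 (subtract 3h to convert from UTC+3).
Idris in UTC: 08:00-13:30, 15:45-21:00 (add 2h to convert from UTC-2).
Pablo in UTC: 09:15-11:45, 13:30-14:00, 17:30-18:30, 19:15-21:00 (subtract 3h to convert from UTC+3).
Freya in UTC: 09:45-15:00, 16:15-21:00 (subtract 3h to convert from UTC+3).
Xiulan ∩ Idris: 10:30-12:00, 16:15-20:15.
Xiulan ∩ Idris ∩ Pablo: 10:30-11:45, 17:30-18:30, 19:15-20:15.
Xiulan ∩ Idris ∩ Pablo ∩ Freya: 10:30-11:45, 17:30-18:30, 19:15-20:15.
Those are the intersection windows.
The longest is 10:30-11:45 at 75 minutes.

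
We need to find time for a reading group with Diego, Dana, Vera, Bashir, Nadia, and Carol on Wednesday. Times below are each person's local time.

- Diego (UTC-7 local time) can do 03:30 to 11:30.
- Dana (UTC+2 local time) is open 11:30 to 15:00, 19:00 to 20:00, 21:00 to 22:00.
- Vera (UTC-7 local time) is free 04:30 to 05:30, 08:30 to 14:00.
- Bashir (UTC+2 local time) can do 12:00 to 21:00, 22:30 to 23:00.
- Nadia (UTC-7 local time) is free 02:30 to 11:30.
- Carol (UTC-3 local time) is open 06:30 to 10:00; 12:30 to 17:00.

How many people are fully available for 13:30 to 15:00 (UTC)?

3

Diego in UTC: 10:30-18:30 (add 7h to convert from UTC-7).
Dana in UTC: 09:30-13:00, 17:00-18:00, 19:00-20:00 (subtract 2h to convert from UTC+2).
Vera in UTC: 11:30-12:30, 15:30-21:00 (add 7h to convert from UTC-7).
Bashir in UTC: 10:00-19:00, 20:30-21:00 (subtract 2h to convert from UTC+2).
Nadia in UTC: 09:30-18:30 (add 7h to convert from UTC-7).
Carol in UTC: 09:30-13:00, 15:30-20:00 (add 3h to convert from UTC-3).
Diego, Bashir, and Nadia can make the full 13:30-15:00 slot — that's 3.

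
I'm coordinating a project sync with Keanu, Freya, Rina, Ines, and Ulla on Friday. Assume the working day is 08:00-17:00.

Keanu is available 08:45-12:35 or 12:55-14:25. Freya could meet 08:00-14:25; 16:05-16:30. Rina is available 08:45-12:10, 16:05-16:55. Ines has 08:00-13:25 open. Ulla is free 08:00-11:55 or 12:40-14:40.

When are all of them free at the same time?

Keanu ∩ Freya: 08:45-12:35, 12:55-14:25.
Keanu ∩ Freya ∩ Rina: 08:45-12:10.
Keanu ∩ Freya ∩ Rina ∩ Ines: 08:45-12:10.
Keanu ∩ Freya ∩ Rina ∩ Ines ∩ Ulla: 08:45-11:55.
Those are the intersection windows.

08:45-11:55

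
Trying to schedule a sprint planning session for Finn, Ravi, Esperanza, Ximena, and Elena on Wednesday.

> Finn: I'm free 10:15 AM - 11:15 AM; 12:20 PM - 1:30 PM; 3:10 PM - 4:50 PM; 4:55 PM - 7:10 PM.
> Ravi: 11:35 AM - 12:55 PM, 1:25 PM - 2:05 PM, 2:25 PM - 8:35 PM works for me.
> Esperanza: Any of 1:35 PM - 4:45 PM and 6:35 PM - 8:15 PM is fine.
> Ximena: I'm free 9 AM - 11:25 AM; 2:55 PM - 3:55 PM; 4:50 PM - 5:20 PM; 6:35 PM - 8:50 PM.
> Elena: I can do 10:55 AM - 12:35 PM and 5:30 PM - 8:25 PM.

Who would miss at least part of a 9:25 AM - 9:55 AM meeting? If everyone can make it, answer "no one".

Finn: not fully free for 09:25-09:55. Ravi: not fully free for 09:25-09:55. Esperanza: not fully free for 09:25-09:55. Ximena: free for 09:25-09:55. Elena: not fully free for 09:25-09:55.

Elena, Esperanza, Finn, Ravi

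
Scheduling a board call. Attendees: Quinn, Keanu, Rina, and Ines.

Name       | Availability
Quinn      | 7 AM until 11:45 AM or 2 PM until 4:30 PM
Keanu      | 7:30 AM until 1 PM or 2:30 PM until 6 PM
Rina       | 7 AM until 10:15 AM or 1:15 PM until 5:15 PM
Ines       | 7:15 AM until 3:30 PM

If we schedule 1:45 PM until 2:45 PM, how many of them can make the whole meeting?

Rina and Ines can make the full 13:45-14:45 slot — that's 2.

2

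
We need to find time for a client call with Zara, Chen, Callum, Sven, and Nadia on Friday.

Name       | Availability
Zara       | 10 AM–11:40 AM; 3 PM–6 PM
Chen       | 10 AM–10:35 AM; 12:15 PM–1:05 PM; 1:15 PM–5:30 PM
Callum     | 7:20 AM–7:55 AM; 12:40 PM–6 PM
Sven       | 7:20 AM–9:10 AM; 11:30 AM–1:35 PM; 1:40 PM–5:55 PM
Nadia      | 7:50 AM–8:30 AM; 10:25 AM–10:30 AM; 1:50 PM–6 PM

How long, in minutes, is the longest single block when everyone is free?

Zara ∩ Chen: 10:00-10:35, 15:00-17:30.
Zara ∩ Chen ∩ Callum: 15:00-17:30.
Zara ∩ Chen ∩ Callum ∩ Sven: 15:00-17:30.
Zara ∩ Chen ∩ Callum ∩ Sven ∩ Nadia: 15:00-17:30.
The longest is 15:00-17:30 at 150 minutes.

150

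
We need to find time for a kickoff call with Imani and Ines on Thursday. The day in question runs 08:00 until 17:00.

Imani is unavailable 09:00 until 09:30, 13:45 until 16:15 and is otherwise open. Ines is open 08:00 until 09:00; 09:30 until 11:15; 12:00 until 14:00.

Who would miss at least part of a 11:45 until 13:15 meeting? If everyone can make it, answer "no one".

Ines

Imani free: 08:00-09:00, 09:30-13:45, 16:15-17:00 (invert busy blocks within the working day).
Ines free: 08:00-09:00, 09:30-11:15, 12:00-14:00.
Imani: free for 11:45-13:15. Ines: not fully free for 11:45-13:15.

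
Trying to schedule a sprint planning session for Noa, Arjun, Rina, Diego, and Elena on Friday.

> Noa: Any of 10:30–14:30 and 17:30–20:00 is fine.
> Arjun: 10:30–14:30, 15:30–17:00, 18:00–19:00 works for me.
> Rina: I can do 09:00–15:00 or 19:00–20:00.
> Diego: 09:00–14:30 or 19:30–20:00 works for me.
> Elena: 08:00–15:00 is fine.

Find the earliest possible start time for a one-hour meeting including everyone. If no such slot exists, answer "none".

10:30

Noa ∩ Arjun: 10:30-14:30, 18:00-19:00.
Noa ∩ Arjun ∩ Rina: 10:30-14:30.
Noa ∩ Arjun ∩ Rina ∩ Diego: 10:30-14:30.
Noa ∩ Arjun ∩ Rina ∩ Diego ∩ Elena: 10:30-14:30.
The first common window of at least 60 minutes is 10:30-14:30, so the earliest start is 10:30.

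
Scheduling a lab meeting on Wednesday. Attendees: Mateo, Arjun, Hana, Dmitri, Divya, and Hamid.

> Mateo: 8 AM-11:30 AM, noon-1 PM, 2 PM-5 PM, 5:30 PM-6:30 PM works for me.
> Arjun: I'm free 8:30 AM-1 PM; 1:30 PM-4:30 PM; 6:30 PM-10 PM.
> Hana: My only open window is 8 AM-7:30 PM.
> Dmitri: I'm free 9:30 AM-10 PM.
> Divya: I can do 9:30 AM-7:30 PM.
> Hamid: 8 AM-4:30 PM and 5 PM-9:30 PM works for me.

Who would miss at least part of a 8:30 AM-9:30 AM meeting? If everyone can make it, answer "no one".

Mateo: free for 08:30-09:30. Arjun: free for 08:30-09:30. Hana: free for 08:30-09:30. Dmitri: not fully free for 08:30-09:30. Divya: not fully free for 08:30-09:30. Hamid: free for 08:30-09:30.

Divya, Dmitri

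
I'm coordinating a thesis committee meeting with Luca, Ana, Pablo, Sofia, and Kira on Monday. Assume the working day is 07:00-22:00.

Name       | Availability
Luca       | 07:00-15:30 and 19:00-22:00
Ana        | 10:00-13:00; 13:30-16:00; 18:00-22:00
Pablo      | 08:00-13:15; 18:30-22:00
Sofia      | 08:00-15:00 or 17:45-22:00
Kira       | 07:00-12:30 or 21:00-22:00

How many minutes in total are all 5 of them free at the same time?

Luca ∩ Ana: 10:00-13:00, 13:30-15:30, 19:00-22:00.
Luca ∩ Ana ∩ Pablo: 10:00-13:00, 19:00-22:00.
Luca ∩ Ana ∩ Pablo ∩ Sofia: 10:00-13:00, 19:00-22:00.
Luca ∩ Ana ∩ Pablo ∩ Sofia ∩ Kira: 10:00-12:30, 21:00-22:00.
Summing the common windows: 150 + 60 = 210 minutes.

210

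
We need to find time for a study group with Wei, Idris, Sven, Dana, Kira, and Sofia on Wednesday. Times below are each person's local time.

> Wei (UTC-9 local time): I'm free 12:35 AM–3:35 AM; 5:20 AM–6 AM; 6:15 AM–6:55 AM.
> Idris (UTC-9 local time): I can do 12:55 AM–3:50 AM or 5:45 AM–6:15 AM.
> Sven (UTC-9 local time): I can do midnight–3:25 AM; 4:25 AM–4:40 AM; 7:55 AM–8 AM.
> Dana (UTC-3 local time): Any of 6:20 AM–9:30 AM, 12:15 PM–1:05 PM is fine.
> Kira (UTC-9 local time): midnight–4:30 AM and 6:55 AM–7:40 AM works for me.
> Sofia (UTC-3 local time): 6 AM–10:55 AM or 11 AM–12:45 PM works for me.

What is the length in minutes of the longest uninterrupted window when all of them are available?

Wei in UTC: 09:35-12:35, 14:20-15:00, 15:15-15:55 (add 9h to convert from UTC-9).
Idris in UTC: 09:55-12:50, 14:45-15:15 (add 9h to convert from UTC-9).
Sven in UTC: 09:00-12:25, 13:25-13:40, 16:55-17:00 (add 9h to convert from UTC-9).
Dana in UTC: 09:20-12:30, 15:15-16:05 (add 3h to convert from UTC-3).
Kira in UTC: 09:00-13:30, 15:55-16:40 (add 9h to convert from UTC-9).
Sofia in UTC: 09:00-13:55, 14:00-15:45 (add 3h to convert from UTC-3).
Wei ∩ Idris: 09:55-12:35, 14:45-15:00.
Wei ∩ Idris ∩ Sven: 09:55-12:25.
Wei ∩ Idris ∩ Sven ∩ Dana: 09:55-12:25.
Wei ∩ Idris ∩ Sven ∩ Dana ∩ Kira: 09:55-12:25.
Wei ∩ Idris ∩ Sven ∩ Dana ∩ Kira ∩ Sofia: 09:55-12:25.
The longest is 09:55-12:25 at 150 minutes.

150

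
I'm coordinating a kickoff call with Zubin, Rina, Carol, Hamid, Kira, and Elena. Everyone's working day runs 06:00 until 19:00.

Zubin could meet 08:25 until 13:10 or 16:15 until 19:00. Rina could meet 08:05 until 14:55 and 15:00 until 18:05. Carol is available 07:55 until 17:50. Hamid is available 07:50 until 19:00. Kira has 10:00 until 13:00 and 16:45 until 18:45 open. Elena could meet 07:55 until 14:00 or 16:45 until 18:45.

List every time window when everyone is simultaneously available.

Zubin ∩ Rina: 08:25-13:10, 16:15-18:05.
Zubin ∩ Rina ∩ Carol: 08:25-13:10, 16:15-17:50.
Zubin ∩ Rina ∩ Carol ∩ Hamid: 08:25-13:10, 16:15-17:50.
Zubin ∩ Rina ∩ Carol ∩ Hamid ∩ Kira: 10:00-13:00, 16:45-17:50.
Zubin ∩ Rina ∩ Carol ∩ Hamid ∩ Kira ∩ Elena: 10:00-13:00, 16:45-17:50.
So the common availability across everyone is 10:00-13:00, 16:45-17:50.

10:00-13:00, 16:45-17:50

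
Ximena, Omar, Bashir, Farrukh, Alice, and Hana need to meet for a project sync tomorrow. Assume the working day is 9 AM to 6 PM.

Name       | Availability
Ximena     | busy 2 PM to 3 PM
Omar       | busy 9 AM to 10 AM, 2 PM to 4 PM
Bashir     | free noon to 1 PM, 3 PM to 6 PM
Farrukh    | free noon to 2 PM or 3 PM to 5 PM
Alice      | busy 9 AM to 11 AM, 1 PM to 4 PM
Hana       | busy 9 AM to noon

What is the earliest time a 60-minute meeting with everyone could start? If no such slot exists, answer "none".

Ximena free: 09:00-14:00, 15:00-18:00 (invert busy blocks within the working day).
Omar free: 10:00-14:00, 16:00-18:00 (invert busy blocks within the working day).
Bashir free: 12:00-13:00, 15:00-18:00.
Farrukh free: 12:00-14:00, 15:00-17:00.
Alice free: 11:00-13:00, 16:00-18:00 (invert busy blocks within the working day).
Hana free: 12:00-18:00 (invert busy blocks within the working day).
Ximena ∩ Omar: 10:00-14:00, 16:00-18:00.
Ximena ∩ Omar ∩ Bashir: 12:00-13:00, 16:00-18:00.
Ximena ∩ Omar ∩ Bashir ∩ Farrukh: 12:00-13:00, 16:00-17:00.
Ximena ∩ Omar ∩ Bashir ∩ Farrukh ∩ Alice: 12:00-13:00, 16:00-17:00.
Ximena ∩ Omar ∩ Bashir ∩ Farrukh ∩ Alice ∩ Hana: 12:00-13:00, 16:00-17:00.
The first common window of at least 60 minutes is 12:00-13:00, so the earliest start is 12:00.

12:00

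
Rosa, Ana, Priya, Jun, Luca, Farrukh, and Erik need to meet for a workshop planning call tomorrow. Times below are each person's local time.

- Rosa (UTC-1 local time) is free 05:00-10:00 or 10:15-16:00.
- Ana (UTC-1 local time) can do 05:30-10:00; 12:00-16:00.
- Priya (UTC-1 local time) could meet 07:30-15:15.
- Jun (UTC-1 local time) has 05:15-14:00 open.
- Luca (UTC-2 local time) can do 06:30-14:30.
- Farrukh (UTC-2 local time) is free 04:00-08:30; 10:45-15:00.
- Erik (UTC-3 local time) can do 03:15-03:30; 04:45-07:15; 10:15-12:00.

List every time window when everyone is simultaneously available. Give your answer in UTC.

Rosa in UTC: 06:00-11:00, 11:15-17:00 (add 1h to convert from UTC-1).
Ana in UTC: 06:30-11:00, 13:00-17:00 (add 1h to convert from UTC-1).
Priya in UTC: 08:30-16:15 (add 1h to convert from UTC-1).
Jun in UTC: 06:15-15:00 (add 1h to convert from UTC-1).
Luca in UTC: 08:30-16:30 (add 2h to convert from UTC-2).
Farrukh in UTC: 06:00-10:30, 12:45-17:00 (add 2h to convert from UTC-2).
Erik in UTC: 06:15-06:30, 07:45-10:15, 13:15-15:00 (add 3h to convert from UTC-3).
Rosa ∩ Ana: 06:30-11:00, 13:00-17:00.
Rosa ∩ Ana ∩ Priya: 08:30-11:00, 13:00-16:15.
Rosa ∩ Ana ∩ Priya ∩ Jun: 08:30-11:00, 13:00-15:00.
Rosa ∩ Ana ∩ Priya ∩ Jun ∩ Luca: 08:30-11:00, 13:00-15:00.
Rosa ∩ Ana ∩ Priya ∩ Jun ∩ Luca ∩ Farrukh: 08:30-10:30, 13:00-15:00.
Rosa ∩ Ana ∩ Priya ∩ Jun ∩ Luca ∩ Farrukh ∩ Erik: 08:30-10:15, 13:15-15:00.
Those are the intersection windows.

08:30-10:15, 13:15-15:00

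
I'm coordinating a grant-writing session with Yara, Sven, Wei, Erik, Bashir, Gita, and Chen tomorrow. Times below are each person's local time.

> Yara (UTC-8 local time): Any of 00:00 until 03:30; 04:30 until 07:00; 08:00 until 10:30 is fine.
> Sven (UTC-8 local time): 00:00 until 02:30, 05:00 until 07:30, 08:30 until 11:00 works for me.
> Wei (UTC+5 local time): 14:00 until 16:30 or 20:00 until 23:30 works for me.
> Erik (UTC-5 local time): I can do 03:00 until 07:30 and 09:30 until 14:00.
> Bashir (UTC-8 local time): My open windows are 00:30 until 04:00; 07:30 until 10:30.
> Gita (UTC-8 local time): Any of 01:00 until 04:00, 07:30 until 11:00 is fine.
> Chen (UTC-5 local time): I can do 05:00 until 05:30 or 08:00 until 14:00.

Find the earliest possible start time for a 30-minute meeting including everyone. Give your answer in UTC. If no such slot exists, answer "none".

Yara in UTC: 08:00-11:30, 12:30-15:00, 16:00-18:30 (add 8h to convert from UTC-8).
Sven in UTC: 08:00-10:30, 13:00-15:30, 16:30-19:00 (add 8h to convert from UTC-8).
Wei in UTC: 09:00-11:30, 15:00-18:30 (subtract 5h to convert from UTC+5).
Erik in UTC: 08:00-12:30, 14:30-19:00 (add 5h to convert from UTC-5).
Bashir in UTC: 08:30-12:00, 15:30-18:30 (add 8h to convert from UTC-8).
Gita in UTC: 09:00-12:00, 15:30-19:00 (add 8h to convert from UTC-8).
Chen in UTC: 10:00-10:30, 13:00-19:00 (add 5h to convert from UTC-5).
Yara ∩ Sven: 08:00-10:30, 13:00-15:00, 16:30-18:30.
Yara ∩ Sven ∩ Wei: 09:00-10:30, 16:30-18:30.
Yara ∩ Sven ∩ Wei ∩ Erik: 09:00-10:30, 16:30-18:30.
Yara ∩ Sven ∩ Wei ∩ Erik ∩ Bashir: 09:00-10:30, 16:30-18:30.
Yara ∩ Sven ∩ Wei ∩ Erik ∩ Bashir ∩ Gita: 09:00-10:30, 16:30-18:30.
Yara ∩ Sven ∩ Wei ∩ Erik ∩ Bashir ∩ Gita ∩ Chen: 10:00-10:30, 16:30-18:30.
The first common window of at least 30 minutes is 10:00-10:30, so the earliest start is 10:00.

10:00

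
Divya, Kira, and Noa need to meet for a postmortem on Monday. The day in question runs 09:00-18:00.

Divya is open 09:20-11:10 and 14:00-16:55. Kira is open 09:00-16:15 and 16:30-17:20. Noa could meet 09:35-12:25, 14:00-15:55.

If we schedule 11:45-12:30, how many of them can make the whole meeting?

1

Kira can make the full 11:45-12:30 slot — that's 1.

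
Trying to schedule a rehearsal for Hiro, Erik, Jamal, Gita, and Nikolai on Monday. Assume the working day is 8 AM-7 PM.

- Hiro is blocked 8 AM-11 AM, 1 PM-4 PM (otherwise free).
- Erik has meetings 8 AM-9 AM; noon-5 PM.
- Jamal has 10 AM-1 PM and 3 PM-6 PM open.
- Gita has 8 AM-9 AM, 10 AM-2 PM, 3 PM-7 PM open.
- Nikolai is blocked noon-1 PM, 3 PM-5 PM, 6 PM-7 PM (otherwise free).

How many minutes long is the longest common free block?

60

Hiro free: 11:00-13:00, 16:00-19:00 (invert busy blocks within the working day).
Erik free: 09:00-12:00, 17:00-19:00 (invert busy blocks within the working day).
Jamal free: 10:00-13:00, 15:00-18:00.
Gita free: 08:00-09:00, 10:00-14:00, 15:00-19:00.
Nikolai free: 08:00-12:00, 13:00-15:00, 17:00-18:00 (invert busy blocks within the working day).
Hiro ∩ Erik: 11:00-12:00, 17:00-19:00.
Hiro ∩ Erik ∩ Jamal: 11:00-12:00, 17:00-18:00.
Hiro ∩ Erik ∩ Jamal ∩ Gita: 11:00-12:00, 17:00-18:00.
Hiro ∩ Erik ∩ Jamal ∩ Gita ∩ Nikolai: 11:00-12:00, 17:00-18:00.
So the common availability across everyone is 11:00-12:00, 17:00-18:00.
The longest is 11:00-12:00 at 60 minutes.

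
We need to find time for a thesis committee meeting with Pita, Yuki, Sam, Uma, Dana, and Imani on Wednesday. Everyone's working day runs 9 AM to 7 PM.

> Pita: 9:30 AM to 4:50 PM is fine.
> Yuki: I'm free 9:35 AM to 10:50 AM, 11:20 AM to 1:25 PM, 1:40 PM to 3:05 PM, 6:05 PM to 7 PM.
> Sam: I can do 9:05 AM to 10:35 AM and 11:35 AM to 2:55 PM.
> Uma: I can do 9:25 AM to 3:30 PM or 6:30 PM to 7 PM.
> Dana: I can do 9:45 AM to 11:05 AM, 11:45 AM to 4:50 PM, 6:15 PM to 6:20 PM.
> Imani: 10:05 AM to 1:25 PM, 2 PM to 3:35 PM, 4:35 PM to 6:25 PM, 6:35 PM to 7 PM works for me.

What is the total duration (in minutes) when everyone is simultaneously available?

185

Pita ∩ Yuki: 09:35-10:50, 11:20-13:25, 13:40-15:05.
Pita ∩ Yuki ∩ Sam: 09:35-10:35, 11:35-13:25, 13:40-14:55.
Pita ∩ Yuki ∩ Sam ∩ Uma: 09:35-10:35, 11:35-13:25, 13:40-14:55.
Pita ∩ Yuki ∩ Sam ∩ Uma ∩ Dana: 09:45-10:35, 11:45-13:25, 13:40-14:55.
Pita ∩ Yuki ∩ Sam ∩ Uma ∩ Dana ∩ Imani: 10:05-10:35, 11:45-13:25, 14:00-14:55.
Summing the common windows: 30 + 100 + 55 = 185 minutes.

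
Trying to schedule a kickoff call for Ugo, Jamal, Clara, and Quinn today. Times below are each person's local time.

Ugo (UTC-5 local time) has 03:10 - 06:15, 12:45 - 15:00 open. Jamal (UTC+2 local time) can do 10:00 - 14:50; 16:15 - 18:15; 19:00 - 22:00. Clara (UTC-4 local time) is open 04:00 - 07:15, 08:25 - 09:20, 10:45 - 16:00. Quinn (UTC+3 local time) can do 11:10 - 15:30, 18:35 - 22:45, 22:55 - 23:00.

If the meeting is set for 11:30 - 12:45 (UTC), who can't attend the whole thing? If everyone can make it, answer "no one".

Clara, Quinn, Ugo

Ugo in UTC: 08:10-11:15, 17:45-20:00 (add 5h to convert from UTC-5).
Jamal in UTC: 08:00-12:50, 14:15-16:15, 17:00-20:00 (subtract 2h to convert from UTC+2).
Clara in UTC: 08:00-11:15, 12:25-13:20, 14:45-20:00 (add 4h to convert from UTC-4).
Quinn in UTC: 08:10-12:30, 15:35-19:45, 19:55-20:00 (subtract 3h to convert from UTC+3).
Ugo: not fully free for 11:30-12:45. Jamal: free for 11:30-12:45. Clara: not fully free for 11:30-12:45. Quinn: not fully free for 11:30-12:45.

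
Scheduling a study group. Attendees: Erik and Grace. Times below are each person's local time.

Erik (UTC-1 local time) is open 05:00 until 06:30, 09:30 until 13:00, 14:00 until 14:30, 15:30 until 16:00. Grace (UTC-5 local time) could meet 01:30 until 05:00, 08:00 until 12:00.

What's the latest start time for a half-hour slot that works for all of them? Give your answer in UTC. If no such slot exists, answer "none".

Erik in UTC: 06:00-07:30, 10:30-14:00, 15:00-15:30, 16:30-17:00 (add 1h to convert from UTC-1).
Grace in UTC: 06:30-10:00, 13:00-17:00 (add 5h to convert from UTC-5).
Erik ∩ Grace: 06:30-07:30, 13:00-14:00, 15:00-15:30, 16:30-17:00.
So the common availability across everyone is 06:30-07:30, 13:00-14:00, 15:00-15:30, 16:30-17:00.
The last common window of at least 30 minutes is 16:30-17:00; a 30-minute meeting can start as late as 16:30 and still end by 17:00.

16:30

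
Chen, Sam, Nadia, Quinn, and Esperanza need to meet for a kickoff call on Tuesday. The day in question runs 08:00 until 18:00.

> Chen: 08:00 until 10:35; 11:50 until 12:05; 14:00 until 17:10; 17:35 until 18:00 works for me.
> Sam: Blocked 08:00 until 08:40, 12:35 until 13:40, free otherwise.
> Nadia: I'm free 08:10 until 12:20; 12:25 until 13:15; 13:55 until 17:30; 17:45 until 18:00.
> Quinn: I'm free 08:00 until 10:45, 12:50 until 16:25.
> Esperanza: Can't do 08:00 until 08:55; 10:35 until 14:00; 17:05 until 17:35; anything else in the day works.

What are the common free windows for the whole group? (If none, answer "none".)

Chen free: 08:00-10:35, 11:50-12:05, 14:00-17:10, 17:35-18:00.
Sam free: 08:40-12:35, 13:40-18:00 (invert busy blocks within the working day).
Nadia free: 08:10-12:20, 12:25-13:15, 13:55-17:30, 17:45-18:00.
Quinn free: 08:00-10:45, 12:50-16:25.
Esperanza free: 08:55-10:35, 14:00-17:05, 17:35-18:00 (invert busy blocks within the working day).
Chen ∩ Sam: 08:40-10:35, 11:50-12:05, 14:00-17:10, 17:35-18:00.
Chen ∩ Sam ∩ Nadia: 08:40-10:35, 11:50-12:05, 14:00-17:10, 17:45-18:00.
Chen ∩ Sam ∩ Nadia ∩ Quinn: 08:40-10:35, 14:00-16:25.
Chen ∩ Sam ∩ Nadia ∩ Quinn ∩ Esperanza: 08:55-10:35, 14:00-16:25.
So the common availability across everyone is 08:55-10:35, 14:00-16:25.

08:55-10:35, 14:00-16:25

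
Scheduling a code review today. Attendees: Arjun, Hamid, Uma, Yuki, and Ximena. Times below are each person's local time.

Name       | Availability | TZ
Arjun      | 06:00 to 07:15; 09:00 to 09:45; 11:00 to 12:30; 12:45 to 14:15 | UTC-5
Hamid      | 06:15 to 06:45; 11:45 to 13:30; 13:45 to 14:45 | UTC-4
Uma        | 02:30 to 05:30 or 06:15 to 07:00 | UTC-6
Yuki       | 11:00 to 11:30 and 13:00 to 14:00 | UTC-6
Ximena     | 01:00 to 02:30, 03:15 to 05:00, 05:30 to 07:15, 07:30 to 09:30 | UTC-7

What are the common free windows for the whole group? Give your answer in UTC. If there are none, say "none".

Arjun in UTC: 11:00-12:15, 14:00-14:45, 16:00-17:30, 17:45-19:15 (add 5h to convert from UTC-5).
Hamid in UTC: 10:15-10:45, 15:45-17:30, 17:45-18:45 (add 4h to convert from UTC-4).
Uma in UTC: 08:30-11:30, 12:15-13:00 (add 6h to convert from UTC-6).
Yuki in UTC: 17:00-17:30, 19:00-20:00 (add 6h to convert from UTC-6).
Ximena in UTC: 08:00-09:30, 10:15-12:00, 12:30-14:15, 14:30-16:30 (add 7h to convert from UTC-7).
Arjun ∩ Hamid: 16:00-17:30, 17:45-18:45.
Arjun ∩ Hamid ∩ Uma: ∅.
Arjun ∩ Hamid ∩ Uma ∩ Yuki: ∅.
Arjun ∩ Hamid ∩ Uma ∩ Yuki ∩ Ximena: ∅.
There is no time when everyone is free.

none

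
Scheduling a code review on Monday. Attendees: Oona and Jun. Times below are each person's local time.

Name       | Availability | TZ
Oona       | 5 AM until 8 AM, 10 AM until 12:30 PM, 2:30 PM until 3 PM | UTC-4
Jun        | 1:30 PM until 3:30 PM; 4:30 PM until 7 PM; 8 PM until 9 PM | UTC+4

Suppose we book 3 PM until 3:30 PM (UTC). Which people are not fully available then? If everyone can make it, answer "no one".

Jun

Oona in UTC: 09:00-12:00, 14:00-16:30, 18:30-19:00 (add 4h to convert from UTC-4).
Jun in UTC: 09:30-11:30, 12:30-15:00, 16:00-17:00 (subtract 4h to convert from UTC+4).
Oona: free for 15:00-15:30. Jun: not fully free for 15:00-15:30.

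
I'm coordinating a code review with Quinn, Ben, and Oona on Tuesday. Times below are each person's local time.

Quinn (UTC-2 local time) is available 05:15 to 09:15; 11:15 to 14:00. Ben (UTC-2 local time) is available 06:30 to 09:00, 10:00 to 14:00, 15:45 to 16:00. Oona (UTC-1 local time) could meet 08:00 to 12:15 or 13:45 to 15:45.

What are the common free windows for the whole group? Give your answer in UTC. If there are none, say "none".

09:00-11:00, 14:45-16:00

Quinn in UTC: 07:15-11:15, 13:15-16:00 (add 2h to convert from UTC-2).
Ben in UTC: 08:30-11:00, 12:00-16:00, 17:45-18:00 (add 2h to convert from UTC-2).
Oona in UTC: 09:00-13:15, 14:45-16:45 (add 1h to convert from UTC-1).
Quinn ∩ Ben: 08:30-11:00, 13:15-16:00.
Quinn ∩ Ben ∩ Oona: 09:00-11:00, 14:45-16:00.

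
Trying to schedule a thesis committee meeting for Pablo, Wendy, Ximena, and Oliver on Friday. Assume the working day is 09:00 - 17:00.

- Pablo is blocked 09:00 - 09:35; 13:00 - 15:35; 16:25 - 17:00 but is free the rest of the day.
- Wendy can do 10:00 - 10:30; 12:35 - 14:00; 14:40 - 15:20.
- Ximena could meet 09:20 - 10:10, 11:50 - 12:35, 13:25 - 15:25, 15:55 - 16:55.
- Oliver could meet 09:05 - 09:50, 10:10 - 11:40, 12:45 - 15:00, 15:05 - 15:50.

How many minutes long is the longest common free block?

0

Pablo free: 09:35-13:00, 15:35-16:25 (invert busy blocks within the working day).
Wendy free: 10:00-10:30, 12:35-14:00, 14:40-15:20.
Ximena free: 09:20-10:10, 11:50-12:35, 13:25-15:25, 15:55-16:55.
Oliver free: 09:05-09:50, 10:10-11:40, 12:45-15:00, 15:05-15:50.
Pablo ∩ Wendy: 10:00-10:30, 12:35-13:00.
Pablo ∩ Wendy ∩ Ximena: 10:00-10:10.
Pablo ∩ Wendy ∩ Ximena ∩ Oliver: ∅.
There is no time when everyone is free.
No common window exists, so the longest block is 0 minutes.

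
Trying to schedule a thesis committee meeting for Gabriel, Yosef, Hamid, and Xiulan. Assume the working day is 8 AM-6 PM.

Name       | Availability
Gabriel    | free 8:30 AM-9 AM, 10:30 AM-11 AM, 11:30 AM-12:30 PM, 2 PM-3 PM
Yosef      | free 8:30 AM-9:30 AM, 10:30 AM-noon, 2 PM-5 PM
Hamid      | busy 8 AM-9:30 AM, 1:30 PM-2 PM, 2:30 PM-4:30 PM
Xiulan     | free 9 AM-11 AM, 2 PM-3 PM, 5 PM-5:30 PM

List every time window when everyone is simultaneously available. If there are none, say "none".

10:30-11:00, 14:00-14:30

Gabriel free: 08:30-09:00, 10:30-11:00, 11:30-12:30, 14:00-15:00.
Yosef free: 08:30-09:30, 10:30-12:00, 14:00-17:00.
Hamid free: 09:30-13:30, 14:00-14:30, 16:30-18:00 (invert busy blocks within the working day).
Xiulan free: 09:00-11:00, 14:00-15:00, 17:00-17:30.
Gabriel ∩ Yosef: 08:30-09:00, 10:30-11:00, 11:30-12:00, 14:00-15:00.
Gabriel ∩ Yosef ∩ Hamid: 10:30-11:00, 11:30-12:00, 14:00-14:30.
Gabriel ∩ Yosef ∩ Hamid ∩ Xiulan: 10:30-11:00, 14:00-14:30.
Those are the intersection windows.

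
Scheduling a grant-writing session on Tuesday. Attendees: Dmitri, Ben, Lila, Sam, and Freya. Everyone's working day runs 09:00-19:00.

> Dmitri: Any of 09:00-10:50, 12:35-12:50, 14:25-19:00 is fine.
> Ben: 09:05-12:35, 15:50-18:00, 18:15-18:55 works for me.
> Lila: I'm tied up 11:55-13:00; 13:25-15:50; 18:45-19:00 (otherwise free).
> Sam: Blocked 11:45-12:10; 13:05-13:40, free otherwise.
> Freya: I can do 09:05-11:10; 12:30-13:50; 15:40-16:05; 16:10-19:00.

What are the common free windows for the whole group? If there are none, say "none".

09:05-10:50, 15:50-16:05, 16:10-18:00, 18:15-18:45

Dmitri free: 09:00-10:50, 12:35-12:50, 14:25-19:00.
Ben free: 09:05-12:35, 15:50-18:00, 18:15-18:55.
Lila free: 09:00-11:55, 13:00-13:25, 15:50-18:45 (invert busy blocks within the working day).
Sam free: 09:00-11:45, 12:10-13:05, 13:40-19:00 (invert busy blocks within the working day).
Freya free: 09:05-11:10, 12:30-13:50, 15:40-16:05, 16:10-19:00.
Dmitri ∩ Ben: 09:05-10:50, 15:50-18:00, 18:15-18:55.
Dmitri ∩ Ben ∩ Lila: 09:05-10:50, 15:50-18:00, 18:15-18:45.
Dmitri ∩ Ben ∩ Lila ∩ Sam: 09:05-10:50, 15:50-18:00, 18:15-18:45.
Dmitri ∩ Ben ∩ Lila ∩ Sam ∩ Freya: 09:05-10:50, 15:50-16:05, 16:10-18:00, 18:15-18:45.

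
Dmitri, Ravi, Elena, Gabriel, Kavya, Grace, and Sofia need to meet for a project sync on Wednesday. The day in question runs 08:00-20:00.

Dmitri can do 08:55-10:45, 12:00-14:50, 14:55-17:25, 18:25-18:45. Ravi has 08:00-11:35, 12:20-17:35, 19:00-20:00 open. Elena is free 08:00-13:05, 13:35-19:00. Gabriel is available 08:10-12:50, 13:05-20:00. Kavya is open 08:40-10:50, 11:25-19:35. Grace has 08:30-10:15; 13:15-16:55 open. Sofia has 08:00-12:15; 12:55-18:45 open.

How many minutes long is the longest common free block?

120

Dmitri ∩ Ravi: 08:55-10:45, 12:20-14:50, 14:55-17:25.
Dmitri ∩ Ravi ∩ Elena: 08:55-10:45, 12:20-13:05, 13:35-14:50, 14:55-17:25.
Dmitri ∩ Ravi ∩ Elena ∩ Gabriel: 08:55-10:45, 12:20-12:50, 13:35-14:50, 14:55-17:25.
Dmitri ∩ Ravi ∩ Elena ∩ Gabriel ∩ Kavya: 08:55-10:45, 12:20-12:50, 13:35-14:50, 14:55-17:25.
Dmitri ∩ Ravi ∩ Elena ∩ Gabriel ∩ Kavya ∩ Grace: 08:55-10:15, 13:35-14:50, 14:55-16:55.
Dmitri ∩ Ravi ∩ Elena ∩ Gabriel ∩ Kavya ∩ Grace ∩ Sofia: 08:55-10:15, 13:35-14:50, 14:55-16:55.
The longest is 14:55-16:55 at 120 minutes.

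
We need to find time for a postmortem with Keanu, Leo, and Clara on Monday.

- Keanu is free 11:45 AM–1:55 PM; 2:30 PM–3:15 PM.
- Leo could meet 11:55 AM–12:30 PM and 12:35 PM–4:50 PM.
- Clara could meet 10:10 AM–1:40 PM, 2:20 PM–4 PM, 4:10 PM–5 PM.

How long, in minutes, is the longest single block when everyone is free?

Keanu ∩ Leo: 11:55-12:30, 12:35-13:55, 14:30-15:15.
Keanu ∩ Leo ∩ Clara: 11:55-12:30, 12:35-13:40, 14:30-15:15.
The longest is 12:35-13:40 at 65 minutes.

65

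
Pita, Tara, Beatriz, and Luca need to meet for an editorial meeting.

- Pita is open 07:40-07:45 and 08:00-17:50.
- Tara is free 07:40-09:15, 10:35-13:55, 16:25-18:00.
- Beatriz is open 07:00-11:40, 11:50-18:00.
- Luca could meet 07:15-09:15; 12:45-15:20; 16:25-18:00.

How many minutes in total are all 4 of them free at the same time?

235

Pita ∩ Tara: 07:40-07:45, 08:00-09:15, 10:35-13:55, 16:25-17:50.
Pita ∩ Tara ∩ Beatriz: 07:40-07:45, 08:00-09:15, 10:35-11:40, 11:50-13:55, 16:25-17:50.
Pita ∩ Tara ∩ Beatriz ∩ Luca: 07:40-07:45, 08:00-09:15, 12:45-13:55, 16:25-17:50.
Summing the common windows: 5 + 75 + 70 + 85 = 235 minutes.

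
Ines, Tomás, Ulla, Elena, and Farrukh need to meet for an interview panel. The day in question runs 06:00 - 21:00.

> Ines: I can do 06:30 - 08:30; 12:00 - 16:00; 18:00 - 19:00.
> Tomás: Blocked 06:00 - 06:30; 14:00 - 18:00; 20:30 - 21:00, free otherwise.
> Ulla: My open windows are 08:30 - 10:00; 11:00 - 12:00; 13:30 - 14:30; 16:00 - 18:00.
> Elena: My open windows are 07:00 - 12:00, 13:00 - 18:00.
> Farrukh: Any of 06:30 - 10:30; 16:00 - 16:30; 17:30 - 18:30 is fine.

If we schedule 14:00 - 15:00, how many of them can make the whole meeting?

2

Ines free: 06:30-08:30, 12:00-16:00, 18:00-19:00.
Tomás free: 06:30-14:00, 18:00-20:30 (invert busy blocks within the working day).
Ulla free: 08:30-10:00, 11:00-12:00, 13:30-14:30, 16:00-18:00.
Elena free: 07:00-12:00, 13:00-18:00.
Farrukh free: 06:30-10:30, 16:00-16:30, 17:30-18:30.
Ines and Elena can make the full 14:00-15:00 slot — that's 2.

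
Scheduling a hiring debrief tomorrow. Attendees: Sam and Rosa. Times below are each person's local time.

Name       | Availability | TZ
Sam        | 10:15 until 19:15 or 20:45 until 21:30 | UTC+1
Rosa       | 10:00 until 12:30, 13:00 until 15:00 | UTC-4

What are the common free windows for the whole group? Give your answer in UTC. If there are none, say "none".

Sam in UTC: 09:15-18:15, 19:45-20:30 (subtract 1h to convert from UTC+1).
Rosa in UTC: 14:00-16:30, 17:00-19:00 (add 4h to convert from UTC-4).
Sam ∩ Rosa: 14:00-16:30, 17:00-18:15.
So the common availability across everyone is 14:00-16:30, 17:00-18:15.

14:00-16:30, 17:00-18:15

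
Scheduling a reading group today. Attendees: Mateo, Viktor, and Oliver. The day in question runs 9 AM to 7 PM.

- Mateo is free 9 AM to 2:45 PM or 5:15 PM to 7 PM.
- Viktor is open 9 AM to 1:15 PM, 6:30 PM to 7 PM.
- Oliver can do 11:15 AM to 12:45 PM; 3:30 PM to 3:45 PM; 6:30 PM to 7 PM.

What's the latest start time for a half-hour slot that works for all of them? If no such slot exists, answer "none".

Mateo ∩ Viktor: 09:00-13:15, 18:30-19:00.
Mateo ∩ Viktor ∩ Oliver: 11:15-12:45, 18:30-19:00.
The last common window of at least 30 minutes is 18:30-19:00; a 30-minute meeting can start as late as 18:30 and still end by 19:00.

18:30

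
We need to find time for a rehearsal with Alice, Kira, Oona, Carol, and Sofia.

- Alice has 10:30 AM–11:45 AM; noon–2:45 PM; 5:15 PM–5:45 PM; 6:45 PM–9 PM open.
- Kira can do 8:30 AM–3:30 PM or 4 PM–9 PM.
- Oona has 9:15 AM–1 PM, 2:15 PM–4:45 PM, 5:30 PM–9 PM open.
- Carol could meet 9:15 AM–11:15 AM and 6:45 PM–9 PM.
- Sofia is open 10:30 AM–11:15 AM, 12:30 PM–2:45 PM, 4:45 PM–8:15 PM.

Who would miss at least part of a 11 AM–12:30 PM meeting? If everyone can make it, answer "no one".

Alice: not fully free for 11:00-12:30. Kira: free for 11:00-12:30. Oona: free for 11:00-12:30. Carol: not fully free for 11:00-12:30. Sofia: not fully free for 11:00-12:30.

Alice, Carol, Sofia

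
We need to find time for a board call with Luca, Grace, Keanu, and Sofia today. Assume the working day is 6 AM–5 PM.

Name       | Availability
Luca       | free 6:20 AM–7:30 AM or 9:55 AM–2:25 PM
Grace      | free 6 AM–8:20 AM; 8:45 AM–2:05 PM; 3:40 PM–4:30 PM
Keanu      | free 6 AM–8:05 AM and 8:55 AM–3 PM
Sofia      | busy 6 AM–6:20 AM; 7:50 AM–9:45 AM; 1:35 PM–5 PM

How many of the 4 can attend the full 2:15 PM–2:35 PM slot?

1

Luca free: 06:20-07:30, 09:55-14:25.
Grace free: 06:00-08:20, 08:45-14:05, 15:40-16:30.
Keanu free: 06:00-08:05, 08:55-15:00.
Sofia free: 06:20-07:50, 09:45-13:35 (invert busy blocks within the working day).
Keanu can make the full 14:15-14:35 slot — that's 1.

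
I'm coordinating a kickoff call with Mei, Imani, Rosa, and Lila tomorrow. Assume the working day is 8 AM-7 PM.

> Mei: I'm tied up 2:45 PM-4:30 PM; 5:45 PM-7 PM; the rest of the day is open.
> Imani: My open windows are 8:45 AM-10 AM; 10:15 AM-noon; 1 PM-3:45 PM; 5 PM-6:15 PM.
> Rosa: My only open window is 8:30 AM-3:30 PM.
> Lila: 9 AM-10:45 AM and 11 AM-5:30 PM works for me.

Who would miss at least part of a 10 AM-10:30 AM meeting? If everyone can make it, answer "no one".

Imani

Mei free: 08:00-14:45, 16:30-17:45 (invert busy blocks within the working day).
Imani free: 08:45-10:00, 10:15-12:00, 13:00-15:45, 17:00-18:15.
Rosa free: 08:30-15:30.
Lila free: 09:00-10:45, 11:00-17:30.
Mei: free for 10:00-10:30. Imani: not fully free for 10:00-10:30. Rosa: free for 10:00-10:30. Lila: free for 10:00-10:30.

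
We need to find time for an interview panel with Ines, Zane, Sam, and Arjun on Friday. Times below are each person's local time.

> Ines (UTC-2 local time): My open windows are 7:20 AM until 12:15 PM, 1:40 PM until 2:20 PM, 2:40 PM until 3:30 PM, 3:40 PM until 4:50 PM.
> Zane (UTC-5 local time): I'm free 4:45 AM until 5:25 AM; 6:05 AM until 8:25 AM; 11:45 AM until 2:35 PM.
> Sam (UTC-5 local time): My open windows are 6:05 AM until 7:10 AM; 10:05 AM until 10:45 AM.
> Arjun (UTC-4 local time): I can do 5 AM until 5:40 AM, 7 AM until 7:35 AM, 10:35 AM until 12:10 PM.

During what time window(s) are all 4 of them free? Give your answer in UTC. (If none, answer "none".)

11:05-11:35

Ines in UTC: 09:20-14:15, 15:40-16:20, 16:40-17:30, 17:40-18:50 (add 2h to convert from UTC-2).
Zane in UTC: 09:45-10:25, 11:05-13:25, 16:45-19:35 (add 5h to convert from UTC-5).
Sam in UTC: 11:05-12:10, 15:05-15:45 (add 5h to convert from UTC-5).
Arjun in UTC: 09:00-09:40, 11:00-11:35, 14:35-16:10 (add 4h to convert from UTC-4).
Ines ∩ Zane: 09:45-10:25, 11:05-13:25, 16:45-17:30, 17:40-18:50.
Ines ∩ Zane ∩ Sam: 11:05-12:10.
Ines ∩ Zane ∩ Sam ∩ Arjun: 11:05-11:35.
Those are the intersection windows.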